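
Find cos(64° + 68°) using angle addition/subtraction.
cos(64° + 68°) = cos 64° cos 68° - sin 64° sin 68° = -0.6691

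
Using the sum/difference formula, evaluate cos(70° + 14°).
cos(70° + 14°) = cos 70° cos 14° - sin 70° sin 14° = 0.1045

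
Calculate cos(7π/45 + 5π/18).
cos(7π/45 + 5π/18) = cos 7π/45 cos 5π/18 - sin 7π/45 sin 5π/18 = 0.2079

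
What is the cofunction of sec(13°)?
sec(13°) = csc(90° - 13°) = csc(77°)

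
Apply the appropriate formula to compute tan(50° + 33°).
tan(50° + 33°) = (tan 50° + tan 33°)/(1 - tan 50° tan 33°) = 8.144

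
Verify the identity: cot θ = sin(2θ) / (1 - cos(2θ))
RHS = 2 sin θ cos θ / (2sin²θ) = cos θ/sin θ = cot θ = LHS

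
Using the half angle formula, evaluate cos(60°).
cos(60°) = √((1 + cos 120°)/2) = 1/2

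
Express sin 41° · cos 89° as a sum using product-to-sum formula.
sin 41° cos 89° = (1/2)[sin(41°+89°) + sin(41°-89°)]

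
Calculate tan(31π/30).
tan(31π/30) = 0.1051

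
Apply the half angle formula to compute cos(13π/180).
cos(13π/180) = √((1 + cos 13π/90)/2) = 0.9744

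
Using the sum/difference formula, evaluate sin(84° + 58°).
sin(84° + 58°) = sin 84° cos 58° + cos 84° sin 58° = 0.6157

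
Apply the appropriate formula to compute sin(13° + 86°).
sin(13° + 86°) = sin 13° cos 86° + cos 13° sin 86° = 0.9877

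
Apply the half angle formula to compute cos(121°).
cos(121°) = -√((1 + cos 242°)/2) = -0.515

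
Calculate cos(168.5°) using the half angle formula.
cos(168.5°) = -√((1 + cos 337°)/2) = -0.9799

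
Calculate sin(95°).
sin(95°) = 0.9962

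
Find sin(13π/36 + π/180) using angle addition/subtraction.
sin(13π/36 + π/180) = sin 13π/36 cos π/180 + cos 13π/36 sin π/180 = 0.9135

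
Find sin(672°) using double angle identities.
sin(672°) = 2 sin 336° cos 336° = -0.7431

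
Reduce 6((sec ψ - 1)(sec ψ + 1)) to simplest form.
6((sec ψ - 1)(sec ψ + 1)) = 6(tan²ψ) (using Diff. of squares)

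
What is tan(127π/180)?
tan(127π/180) = -1.327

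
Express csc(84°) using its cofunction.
csc(84°) = sec(90° - 84°) = sec(6°)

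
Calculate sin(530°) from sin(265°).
sin(530°) = 2 sin 265° cos 265° = 0.1736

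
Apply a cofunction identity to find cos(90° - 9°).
cos(90° - 9°) = sin(9°) = 0.1564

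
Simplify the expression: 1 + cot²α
1 + cot²α = csc²α (using Pythagorean identity)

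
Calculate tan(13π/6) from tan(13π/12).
tan(13π/6) = 2 tan 13π/12 / (1 - tan²13π/12) = √3/3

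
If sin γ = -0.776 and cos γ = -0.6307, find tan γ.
tan γ = sin γ / cos γ = 1.23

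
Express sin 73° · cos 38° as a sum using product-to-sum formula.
sin 73° cos 38° = (1/2)[sin(73°+38°) + sin(73°-38°)]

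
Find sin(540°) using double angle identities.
sin(540°) = 2 sin 270° cos 270° = 0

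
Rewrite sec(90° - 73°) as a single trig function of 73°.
sec(90° - 73°) = csc(73°)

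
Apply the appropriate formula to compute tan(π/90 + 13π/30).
tan(π/90 + 13π/30) = (tan π/90 + tan 13π/30)/(1 - tan π/90 tan 13π/30) = 5.671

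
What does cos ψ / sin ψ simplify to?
cos ψ / sin ψ = cot ψ (using Quotient identity)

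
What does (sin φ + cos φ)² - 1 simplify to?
(sin φ + cos φ)² - 1 = sin(2φ) (using Pythagorean + double angle)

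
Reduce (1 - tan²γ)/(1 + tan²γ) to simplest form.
(1 - tan²γ)/(1 + tan²γ) = cos(2γ) (using Double angle)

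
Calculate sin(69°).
sin(69°) = 0.9336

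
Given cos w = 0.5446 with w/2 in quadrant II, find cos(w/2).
cos(w/2) = ±√((1 + cos w)/2); negative since w/2 ∈ QII, so cos(w/2) = -0.8788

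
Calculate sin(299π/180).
sin(299π/180) = -0.8746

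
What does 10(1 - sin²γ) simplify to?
10(1 - sin²γ) = 10(cos²γ) (using Pythagorean identity)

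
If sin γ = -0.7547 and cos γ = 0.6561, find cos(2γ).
cos(2γ) = cos²γ - sin²γ = -0.1391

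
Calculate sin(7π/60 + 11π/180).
sin(7π/60 + 11π/180) = sin 7π/60 cos 11π/180 + cos 7π/60 sin 11π/180 = 0.5299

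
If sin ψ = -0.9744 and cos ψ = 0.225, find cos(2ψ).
cos(2ψ) = cos²ψ - sin²ψ = -0.8988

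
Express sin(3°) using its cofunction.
sin(3°) = cos(90° - 3°) = cos(87°)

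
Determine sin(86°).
sin(86°) = 0.9976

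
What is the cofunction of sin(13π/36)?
sin(13π/36) = cos(π/2 - 13π/36) = cos(5π/36)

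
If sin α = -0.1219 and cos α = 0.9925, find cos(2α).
cos(2α) = cos²α - sin²α = 0.9702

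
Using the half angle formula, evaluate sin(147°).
sin(147°) = √((1 - cos 294°)/2) = 0.5446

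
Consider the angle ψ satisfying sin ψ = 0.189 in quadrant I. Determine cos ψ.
cos ψ = √(1 - sin²ψ) = 0.982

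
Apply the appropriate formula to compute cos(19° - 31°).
cos(19° - 31°) = cos 19° cos 31° + sin 19° sin 31° = 0.9781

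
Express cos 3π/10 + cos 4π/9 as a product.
cos 3π/10 + cos 4π/9 = 2 cos(67π/180) cos(-13π/180)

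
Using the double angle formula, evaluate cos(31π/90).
cos(31π/90) = cos²31π/180 - sin²31π/180 = 0.4695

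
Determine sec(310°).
sec(310°) = 1.556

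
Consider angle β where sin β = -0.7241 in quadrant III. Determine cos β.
cos β = ±√(1 - sin²β) = -0.6897 (negative in QIII)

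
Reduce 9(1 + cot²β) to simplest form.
9(1 + cot²β) = 9(csc²β) (using Pythagorean identity)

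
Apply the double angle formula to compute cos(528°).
cos(528°) = 2cos²264° - 1 = -0.9781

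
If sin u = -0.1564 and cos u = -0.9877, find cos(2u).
cos(2u) = cos²u - sin²u = 0.9511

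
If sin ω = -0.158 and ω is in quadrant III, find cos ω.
cos ω = -0.9874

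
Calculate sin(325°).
sin(325°) = -0.5736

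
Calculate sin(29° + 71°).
sin(29° + 71°) = sin 29° cos 71° + cos 29° sin 71° = 0.9848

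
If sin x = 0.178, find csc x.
csc x = 1/sin x = 5.618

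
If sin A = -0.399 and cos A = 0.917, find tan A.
tan A = sin A / cos A = -0.4351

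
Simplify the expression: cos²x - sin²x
cos²x - sin²x = cos(2x) (using Double angle)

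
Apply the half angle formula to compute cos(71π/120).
cos(71π/120) = -√((1 + cos 71π/60)/2) = -0.284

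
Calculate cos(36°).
cos(36°) = 0.809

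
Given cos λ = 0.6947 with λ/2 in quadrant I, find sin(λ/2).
sin(λ/2) = ±√((1 - cos λ)/2); positive since λ/2 ∈ QI, so sin(λ/2) = 0.3907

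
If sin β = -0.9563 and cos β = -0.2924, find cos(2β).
cos(2β) = cos²β - sin²β = -0.829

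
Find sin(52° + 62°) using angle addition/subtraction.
sin(52° + 62°) = sin 52° cos 62° + cos 52° sin 62° = 0.9135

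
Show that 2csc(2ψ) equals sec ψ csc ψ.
LHS = 2/sin(2ψ) = 2/(2 sin ψ cos ψ) = 1/(sin ψ cos ψ) = (1/cos ψ)(1/sin ψ) = sec ψ csc ψ = RHS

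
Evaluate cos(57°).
cos(57°) = 0.5446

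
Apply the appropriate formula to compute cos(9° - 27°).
cos(9° - 27°) = cos 9° cos 27° + sin 9° sin 27° = 0.9511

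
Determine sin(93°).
sin(93°) = 0.9986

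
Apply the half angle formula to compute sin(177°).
sin(177°) = √((1 - cos 354°)/2) = 0.05234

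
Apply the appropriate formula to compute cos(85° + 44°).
cos(85° + 44°) = cos 85° cos 44° - sin 85° sin 44° = -0.6293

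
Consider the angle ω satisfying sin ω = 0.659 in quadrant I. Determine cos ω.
cos ω = √(1 - sin²ω) = 0.7521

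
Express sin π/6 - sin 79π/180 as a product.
sin π/6 - sin 79π/180 = 2 cos(109π/360) sin(-49π/360)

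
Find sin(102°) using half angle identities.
sin(102°) = √((1 - cos 204°)/2) = 0.9781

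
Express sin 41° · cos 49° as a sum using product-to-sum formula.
sin 41° cos 49° = (1/2)[sin(41°+49°) + sin(41°-49°)]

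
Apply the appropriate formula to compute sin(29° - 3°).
sin(29° - 3°) = sin 29° cos 3° - cos 29° sin 3° = 0.4384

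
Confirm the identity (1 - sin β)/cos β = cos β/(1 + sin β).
LHS = (1 - sin β)(1 + sin β) / (cos β(1 + sin β)) = (1 - sin²β) / (cos β(1 + sin β)) = cos²β / (cos β(1 + sin β)) = cos β/(1 + sin β) = RHS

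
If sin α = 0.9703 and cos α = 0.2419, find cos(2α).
cos(2α) = cos²α - sin²α = -0.883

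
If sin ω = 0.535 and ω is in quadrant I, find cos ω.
cos ω = 0.8449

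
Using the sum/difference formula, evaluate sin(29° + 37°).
sin(29° + 37°) = sin 29° cos 37° + cos 29° sin 37° = 0.9135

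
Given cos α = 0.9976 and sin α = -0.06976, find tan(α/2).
tan(α/2) = sin α / (1 + cos α) = -0.03492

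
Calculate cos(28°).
cos(28°) = 0.8829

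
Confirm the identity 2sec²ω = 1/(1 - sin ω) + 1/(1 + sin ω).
RHS = [(1 + sin ω) + (1 - sin ω)] / [(1 - sin ω)(1 + sin ω)] = 2/(1 - sin²ω) = 2/cos²ω = 2sec²ω = LHS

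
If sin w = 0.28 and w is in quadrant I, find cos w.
cos w = 0.96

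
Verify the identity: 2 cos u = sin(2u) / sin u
RHS = 2 sin u cos u / sin u = 2 cos u = LHS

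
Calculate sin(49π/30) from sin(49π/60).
sin(49π/30) = 2 sin 49π/60 cos 49π/60 = -0.9135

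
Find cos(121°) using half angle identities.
cos(121°) = -√((1 + cos 242°)/2) = -0.515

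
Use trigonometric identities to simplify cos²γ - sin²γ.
cos²γ - sin²γ = cos(2γ) (using Double angle)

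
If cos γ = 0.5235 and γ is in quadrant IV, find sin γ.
sin γ = -0.852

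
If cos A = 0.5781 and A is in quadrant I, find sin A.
sin A = 0.816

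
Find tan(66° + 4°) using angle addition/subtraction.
tan(66° + 4°) = (tan 66° + tan 4°)/(1 - tan 66° tan 4°) = 2.747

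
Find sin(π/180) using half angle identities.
sin(π/180) = √((1 - cos π/90)/2) = 0.01745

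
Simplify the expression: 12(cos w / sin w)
12(cos w / sin w) = 12(cot w) (using Quotient identity)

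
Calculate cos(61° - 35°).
cos(61° - 35°) = cos 61° cos 35° + sin 61° sin 35° = 0.8988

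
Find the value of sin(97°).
sin(97°) = 0.9925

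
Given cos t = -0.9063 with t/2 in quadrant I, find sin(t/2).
sin(t/2) = ±√((1 - cos t)/2); positive since t/2 ∈ QI, so sin(t/2) = 0.9763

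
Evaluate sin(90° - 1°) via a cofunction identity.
sin(90° - 1°) = cos(1°) = 0.9998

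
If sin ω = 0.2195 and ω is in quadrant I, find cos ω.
cos ω = 0.9756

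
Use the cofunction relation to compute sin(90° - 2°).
sin(90° - 2°) = cos(2°) = 0.9994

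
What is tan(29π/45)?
tan(29π/45) = -2.05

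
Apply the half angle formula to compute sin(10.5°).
sin(10.5°) = √((1 - cos 21°)/2) = 0.1822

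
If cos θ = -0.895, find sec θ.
sec θ = 1/cos θ = -1.117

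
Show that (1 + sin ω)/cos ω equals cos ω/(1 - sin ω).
LHS = (1 + sin ω)(1 - sin ω) / (cos ω(1 - sin ω)) = (1 - sin²ω) / (cos ω(1 - sin ω)) = cos²ω / (cos ω(1 - sin ω)) = cos ω/(1 - sin ω) = RHS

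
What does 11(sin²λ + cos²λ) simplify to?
11(sin²λ + cos²λ) = 11 (using Pythagorean identity)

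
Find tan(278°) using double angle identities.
tan(278°) = 2 tan 139° / (1 - tan²139°) = -7.115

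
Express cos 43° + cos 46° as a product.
cos 43° + cos 46° = 2 cos(44.5°) cos(-1.5°)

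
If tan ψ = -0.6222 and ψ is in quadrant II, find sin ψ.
sin ψ = 0.5283 (using tan²ψ + 1 = sec²ψ)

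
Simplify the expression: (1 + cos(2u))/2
(1 + cos(2u))/2 = cos²u (using Power reduction)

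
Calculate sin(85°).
sin(85°) = 0.9962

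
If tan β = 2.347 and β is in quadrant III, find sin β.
sin β = -0.92 (using tan²β + 1 = sec²β)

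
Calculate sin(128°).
sin(128°) = 0.788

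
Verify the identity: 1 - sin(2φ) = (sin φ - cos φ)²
RHS = sin²φ - 2 sin φ cos φ + cos²φ = (sin²φ + cos²φ) - 2 sin φ cos φ = 1 - sin(2φ) = LHS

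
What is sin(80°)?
sin(80°) = 0.9848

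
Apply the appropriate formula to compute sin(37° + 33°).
sin(37° + 33°) = sin 37° cos 33° + cos 37° sin 33° = 0.9397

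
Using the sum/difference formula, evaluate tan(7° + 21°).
tan(7° + 21°) = (tan 7° + tan 21°)/(1 - tan 7° tan 21°) = 0.5317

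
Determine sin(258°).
sin(258°) = -0.9781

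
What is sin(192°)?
sin(192°) = -0.2079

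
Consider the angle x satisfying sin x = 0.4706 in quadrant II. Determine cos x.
cos x = ±√(1 - sin²x) = -0.8823 (negative in QII)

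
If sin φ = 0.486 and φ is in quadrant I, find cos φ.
cos φ = 0.874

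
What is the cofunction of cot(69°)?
cot(69°) = tan(90° - 69°) = tan(21°)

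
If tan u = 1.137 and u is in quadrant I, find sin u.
sin u = 0.7509 (using tan²u + 1 = sec²u)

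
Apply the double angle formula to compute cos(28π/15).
cos(28π/15) = cos²14π/15 - sin²14π/15 = 0.9135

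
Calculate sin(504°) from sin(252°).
sin(504°) = 2 sin 252° cos 252° = 0.5878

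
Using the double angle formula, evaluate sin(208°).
sin(208°) = 2 sin 104° cos 104° = -0.4695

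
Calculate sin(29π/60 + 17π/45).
sin(29π/60 + 17π/45) = sin 29π/60 cos 17π/45 + cos 29π/60 sin 17π/45 = 0.4226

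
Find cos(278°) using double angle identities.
cos(278°) = cos²139° - sin²139° = 0.1392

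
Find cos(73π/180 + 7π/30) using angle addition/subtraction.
cos(73π/180 + 7π/30) = cos 73π/180 cos 7π/30 - sin 73π/180 sin 7π/30 = -0.4226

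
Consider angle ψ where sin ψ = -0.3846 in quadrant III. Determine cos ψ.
cos ψ = ±√(1 - sin²ψ) = -0.9231 (negative in QIII)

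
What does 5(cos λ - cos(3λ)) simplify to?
5(cos λ - cos(3λ)) = 5(2 sin(2λ) sin λ) (using Sum-to-product)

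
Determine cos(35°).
cos(35°) = 0.8192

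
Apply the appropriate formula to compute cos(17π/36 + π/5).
cos(17π/36 + π/5) = cos 17π/36 cos π/5 - sin 17π/36 sin π/5 = -0.515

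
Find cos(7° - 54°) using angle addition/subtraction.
cos(7° - 54°) = cos 7° cos 54° + sin 7° sin 54° = 0.682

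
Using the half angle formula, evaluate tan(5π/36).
tan(5π/36) = sin 5π/18 / (1 + cos 5π/18) = 0.4663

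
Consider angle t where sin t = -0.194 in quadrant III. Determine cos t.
cos t = ±√(1 - sin²t) = -0.981 (negative in QIII)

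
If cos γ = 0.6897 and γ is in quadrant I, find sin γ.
sin γ = 0.7241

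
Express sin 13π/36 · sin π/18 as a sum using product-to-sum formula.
sin 13π/36 sin π/18 = (1/2)[cos(13π/36-π/18) - cos(13π/36+π/18)]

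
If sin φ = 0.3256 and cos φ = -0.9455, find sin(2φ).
sin(2φ) = 2 sin φ cos φ = -0.6157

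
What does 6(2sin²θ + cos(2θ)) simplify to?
6(2sin²θ + cos(2θ)) = 6 (using Double angle)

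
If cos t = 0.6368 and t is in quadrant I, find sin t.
sin t = 0.771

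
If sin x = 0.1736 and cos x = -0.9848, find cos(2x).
cos(2x) = cos²x - sin²x = 0.9397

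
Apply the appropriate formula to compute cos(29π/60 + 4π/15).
cos(29π/60 + 4π/15) = cos 29π/60 cos 4π/15 - sin 29π/60 sin 4π/15 = -√2/2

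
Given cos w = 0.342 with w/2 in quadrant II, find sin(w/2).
sin(w/2) = ±√((1 - cos w)/2); positive since w/2 ∈ QII, so sin(w/2) = 0.5736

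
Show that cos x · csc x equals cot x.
LHS = cos x · (1/sin x) = cos x/sin x = cot x = RHS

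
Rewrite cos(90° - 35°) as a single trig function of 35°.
cos(90° - 35°) = sin(35°)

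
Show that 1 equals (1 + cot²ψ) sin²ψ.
RHS = csc²ψ · sin²ψ = (1/sin²ψ) · sin²ψ = 1 = LHS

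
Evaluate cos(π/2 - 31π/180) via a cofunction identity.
cos(π/2 - 31π/180) = sin(31π/180) = 0.515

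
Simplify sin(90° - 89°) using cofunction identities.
sin(90° - 89°) = cos(89°)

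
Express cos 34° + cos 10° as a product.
cos 34° + cos 10° = 2 cos(22°) cos(12°)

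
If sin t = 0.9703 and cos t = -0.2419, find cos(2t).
cos(2t) = cos²t - sin²t = -0.883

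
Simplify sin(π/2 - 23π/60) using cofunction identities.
sin(π/2 - 23π/60) = cos(23π/60)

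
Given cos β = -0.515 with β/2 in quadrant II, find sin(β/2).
sin(β/2) = ±√((1 - cos β)/2); positive since β/2 ∈ QII, so sin(β/2) = 0.8703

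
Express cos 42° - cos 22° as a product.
cos 42° - cos 22° = -2 sin(32°) sin(10°)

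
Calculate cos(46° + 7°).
cos(46° + 7°) = cos 46° cos 7° - sin 46° sin 7° = 0.6018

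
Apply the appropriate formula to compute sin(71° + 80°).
sin(71° + 80°) = sin 71° cos 80° + cos 71° sin 80° = 0.4848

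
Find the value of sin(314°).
sin(314°) = -0.7193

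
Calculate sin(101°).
sin(101°) = 0.9816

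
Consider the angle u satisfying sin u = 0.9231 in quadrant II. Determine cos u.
cos u = ±√(1 - sin²u) = -0.3846 (negative in QII)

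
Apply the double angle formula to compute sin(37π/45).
sin(37π/45) = 2 sin 37π/90 cos 37π/90 = 0.5299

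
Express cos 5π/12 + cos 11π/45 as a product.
cos 5π/12 + cos 11π/45 = 2 cos(119π/360) cos(31π/360)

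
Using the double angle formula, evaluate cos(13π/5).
cos(13π/5) = 2cos²13π/10 - 1 = -0.309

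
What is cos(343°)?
cos(343°) = 0.9563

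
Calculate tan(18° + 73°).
tan(18° + 73°) = (tan 18° + tan 73°)/(1 - tan 18° tan 73°) = -57.29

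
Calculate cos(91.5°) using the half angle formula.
cos(91.5°) = -√((1 + cos 183°)/2) = -0.02618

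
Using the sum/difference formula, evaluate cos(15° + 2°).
cos(15° + 2°) = cos 15° cos 2° - sin 15° sin 2° = 0.9563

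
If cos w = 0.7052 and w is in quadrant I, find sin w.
sin w = 0.709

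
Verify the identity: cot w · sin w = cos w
LHS = (cos w/sin w) · sin w = cos w = RHS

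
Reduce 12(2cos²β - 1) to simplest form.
12(2cos²β - 1) = 12(cos(2β)) (using Double angle)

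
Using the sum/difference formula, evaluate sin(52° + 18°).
sin(52° + 18°) = sin 52° cos 18° + cos 52° sin 18° = 0.9397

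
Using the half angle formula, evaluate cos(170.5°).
cos(170.5°) = -√((1 + cos 341°)/2) = -0.9863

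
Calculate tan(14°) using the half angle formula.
tan(14°) = sin 28° / (1 + cos 28°) = 0.2493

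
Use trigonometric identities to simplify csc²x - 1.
csc²x - 1 = cot²x (using Pythagorean identity)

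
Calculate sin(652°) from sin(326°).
sin(652°) = 2 sin 326° cos 326° = -0.9272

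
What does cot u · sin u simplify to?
cot u · sin u = cos u (using Quotient identity)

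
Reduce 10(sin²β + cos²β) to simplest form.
10(sin²β + cos²β) = 10 (using Pythagorean identity)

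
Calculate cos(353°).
cos(353°) = 0.9925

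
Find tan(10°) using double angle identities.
tan(10°) = 2 tan 5° / (1 - tan²5°) = 0.1763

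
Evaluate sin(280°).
sin(280°) = -0.9848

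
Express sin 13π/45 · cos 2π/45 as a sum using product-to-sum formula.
sin 13π/45 cos 2π/45 = (1/2)[sin(13π/45+2π/45) + sin(13π/45-2π/45)]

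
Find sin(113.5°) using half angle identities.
sin(113.5°) = √((1 - cos 227°)/2) = 0.9171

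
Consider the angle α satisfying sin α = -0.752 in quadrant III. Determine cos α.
cos α = ±√(1 - sin²α) = -0.6592 (negative in QIII)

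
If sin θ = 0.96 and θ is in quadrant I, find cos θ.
cos θ = 0.28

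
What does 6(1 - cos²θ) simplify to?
6(1 - cos²θ) = 6(sin²θ) (using Pythagorean identity)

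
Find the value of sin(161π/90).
sin(161π/90) = -0.6157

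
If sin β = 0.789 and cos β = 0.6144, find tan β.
tan β = sin β / cos β = 1.284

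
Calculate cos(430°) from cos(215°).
cos(430°) = cos²215° - sin²215° = 0.342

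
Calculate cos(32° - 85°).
cos(32° - 85°) = cos 32° cos 85° + sin 32° sin 85° = 0.6018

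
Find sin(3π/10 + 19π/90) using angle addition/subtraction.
sin(3π/10 + 19π/90) = sin 3π/10 cos 19π/90 + cos 3π/10 sin 19π/90 = 0.9994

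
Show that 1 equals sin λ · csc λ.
RHS = sin λ · (1/sin λ) = 1 = LHS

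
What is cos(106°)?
cos(106°) = -0.2756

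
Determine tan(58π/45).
tan(58π/45) = 1.28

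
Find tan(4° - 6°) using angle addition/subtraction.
tan(4° - 6°) = (tan 4° - tan 6°)/(1 + tan 4° tan 6°) = -0.03492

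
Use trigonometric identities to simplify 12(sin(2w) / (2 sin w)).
12(sin(2w) / (2 sin w)) = 12(cos w) (using Double angle)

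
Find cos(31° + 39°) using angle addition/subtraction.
cos(31° + 39°) = cos 31° cos 39° - sin 31° sin 39° = 0.342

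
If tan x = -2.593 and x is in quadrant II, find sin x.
sin x = 0.933 (using tan²x + 1 = sec²x)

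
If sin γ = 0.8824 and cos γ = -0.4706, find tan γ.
tan γ = sin γ / cos γ = -1.875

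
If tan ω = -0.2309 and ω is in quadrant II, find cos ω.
cos ω = -0.9744 (using tan²ω + 1 = sec²ω)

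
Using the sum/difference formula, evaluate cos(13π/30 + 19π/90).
cos(13π/30 + 19π/90) = cos 13π/30 cos 19π/90 - sin 13π/30 sin 19π/90 = -0.4384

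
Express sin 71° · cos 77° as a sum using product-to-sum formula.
sin 71° cos 77° = (1/2)[sin(71°+77°) + sin(71°-77°)]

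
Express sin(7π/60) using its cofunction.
sin(7π/60) = cos(π/2 - 7π/60) = cos(23π/60)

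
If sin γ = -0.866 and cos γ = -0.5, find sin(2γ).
sin(2γ) = 2 sin γ cos γ = 0.866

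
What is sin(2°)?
sin(2°) = 0.0349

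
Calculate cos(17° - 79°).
cos(17° - 79°) = cos 17° cos 79° + sin 17° sin 79° = 0.4695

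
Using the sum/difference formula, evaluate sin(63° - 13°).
sin(63° - 13°) = sin 63° cos 13° - cos 63° sin 13° = 0.766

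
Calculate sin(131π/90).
sin(131π/90) = -0.9903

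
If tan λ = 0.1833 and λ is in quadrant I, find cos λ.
cos λ = 0.9836 (using tan²λ + 1 = sec²λ)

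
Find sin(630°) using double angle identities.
sin(630°) = 2 sin 315° cos 315° = -1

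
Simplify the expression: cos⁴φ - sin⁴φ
cos⁴φ - sin⁴φ = cos(2φ) (using Factoring + double angle)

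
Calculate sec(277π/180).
sec(277π/180) = 8.206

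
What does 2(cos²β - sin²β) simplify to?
2(cos²β - sin²β) = 2(cos(2β)) (using Double angle)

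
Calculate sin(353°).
sin(353°) = -0.1219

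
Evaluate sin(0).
sin(0) = 0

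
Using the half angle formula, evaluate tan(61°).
tan(61°) = sin 122° / (1 + cos 122°) = 1.804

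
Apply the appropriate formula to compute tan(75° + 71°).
tan(75° + 71°) = (tan 75° + tan 71°)/(1 - tan 75° tan 71°) = -0.6745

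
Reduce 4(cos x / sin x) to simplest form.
4(cos x / sin x) = 4(cot x) (using Quotient identity)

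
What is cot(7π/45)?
cot(7π/45) = 1.881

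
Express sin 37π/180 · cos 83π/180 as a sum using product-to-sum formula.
sin 37π/180 cos 83π/180 = (1/2)[sin(37π/180+83π/180) + sin(37π/180-83π/180)]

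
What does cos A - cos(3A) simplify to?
cos A - cos(3A) = 2 sin(2A) sin A (using Sum-to-product)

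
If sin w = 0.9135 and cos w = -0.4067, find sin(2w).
sin(2w) = 2 sin w cos w = -0.743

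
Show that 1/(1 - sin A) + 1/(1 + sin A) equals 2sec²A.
LHS = [(1 + sin A) + (1 - sin A)] / [(1 - sin A)(1 + sin A)] = 2/(1 - sin²A) = 2/cos²A = 2sec²A = RHS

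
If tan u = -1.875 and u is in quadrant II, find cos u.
cos u = -0.4706 (using tan²u + 1 = sec²u)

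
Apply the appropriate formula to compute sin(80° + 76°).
sin(80° + 76°) = sin 80° cos 76° + cos 80° sin 76° = 0.4067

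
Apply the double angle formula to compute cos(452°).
cos(452°) = 2cos²226° - 1 = -0.0349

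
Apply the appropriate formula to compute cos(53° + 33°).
cos(53° + 33°) = cos 53° cos 33° - sin 53° sin 33° = 0.06976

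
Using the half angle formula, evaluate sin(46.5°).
sin(46.5°) = √((1 - cos 93°)/2) = 0.7254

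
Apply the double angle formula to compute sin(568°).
sin(568°) = 2 sin 284° cos 284° = -0.4695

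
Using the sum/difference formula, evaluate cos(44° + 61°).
cos(44° + 61°) = cos 44° cos 61° - sin 44° sin 61° = -(√6-√2)/4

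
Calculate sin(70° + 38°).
sin(70° + 38°) = sin 70° cos 38° + cos 70° sin 38° = 0.9511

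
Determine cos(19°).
cos(19°) = 0.9455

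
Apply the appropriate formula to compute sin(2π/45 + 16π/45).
sin(2π/45 + 16π/45) = sin 2π/45 cos 16π/45 + cos 2π/45 sin 16π/45 = 0.9511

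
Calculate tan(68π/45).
tan(68π/45) = -28.64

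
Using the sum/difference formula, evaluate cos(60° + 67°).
cos(60° + 67°) = cos 60° cos 67° - sin 60° sin 67° = -0.6018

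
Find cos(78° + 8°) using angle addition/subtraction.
cos(78° + 8°) = cos 78° cos 8° - sin 78° sin 8° = 0.06976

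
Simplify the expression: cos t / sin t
cos t / sin t = cot t (using Quotient identity)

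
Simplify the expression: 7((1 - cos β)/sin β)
7((1 - cos β)/sin β) = 7(tan(β/2)) (using Half angle)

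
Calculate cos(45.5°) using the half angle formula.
cos(45.5°) = √((1 + cos 91°)/2) = 0.7009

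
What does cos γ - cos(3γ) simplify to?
cos γ - cos(3γ) = 2 sin(2γ) sin γ (using Sum-to-product)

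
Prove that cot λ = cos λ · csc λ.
RHS = cos λ · (1/sin λ) = cos λ/sin λ = cot λ = LHS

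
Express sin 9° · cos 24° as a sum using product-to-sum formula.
sin 9° cos 24° = (1/2)[sin(9°+24°) + sin(9°-24°)]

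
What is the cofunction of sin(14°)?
sin(14°) = cos(90° - 14°) = cos(76°)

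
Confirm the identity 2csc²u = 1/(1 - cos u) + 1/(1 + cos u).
RHS = [(1 + cos u) + (1 - cos u)] / [(1 - cos u)(1 + cos u)] = 2/(1 - cos²u) = 2/sin²u = 2csc²u = LHS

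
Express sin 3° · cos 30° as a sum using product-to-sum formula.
sin 3° cos 30° = (1/2)[sin(3°+30°) + sin(3°-30°)]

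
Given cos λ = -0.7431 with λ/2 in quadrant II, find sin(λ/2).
sin(λ/2) = ±√((1 - cos λ)/2); positive since λ/2 ∈ QII, so sin(λ/2) = 0.9336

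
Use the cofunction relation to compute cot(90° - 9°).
cot(90° - 9°) = tan(9°) = 0.1584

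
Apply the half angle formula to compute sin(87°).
sin(87°) = √((1 - cos 174°)/2) = 0.9986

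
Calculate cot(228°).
cot(228°) = 0.9004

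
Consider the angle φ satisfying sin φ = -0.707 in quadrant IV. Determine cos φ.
cos φ = √(1 - sin²φ) = 0.7072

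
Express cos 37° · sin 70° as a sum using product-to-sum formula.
cos 37° sin 70° = (1/2)[sin(37°+70°) - sin(37°-70°)]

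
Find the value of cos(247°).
cos(247°) = -0.3907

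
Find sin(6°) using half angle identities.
sin(6°) = √((1 - cos 12°)/2) = 0.1045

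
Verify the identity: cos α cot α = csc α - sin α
RHS = 1/sin α - sin α = (1 - sin²α)/sin α = cos²α/sin α = cos α · (cos α/sin α) = cos α cot α = LHS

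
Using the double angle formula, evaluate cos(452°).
cos(452°) = cos²226° - sin²226° = -0.0349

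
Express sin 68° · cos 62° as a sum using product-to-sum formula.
sin 68° cos 62° = (1/2)[sin(68°+62°) + sin(68°-62°)]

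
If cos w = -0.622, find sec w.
sec w = 1/cos w = -1.608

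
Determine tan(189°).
tan(189°) = 0.1584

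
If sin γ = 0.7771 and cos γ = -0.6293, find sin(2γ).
sin(2γ) = 2 sin γ cos γ = -0.9781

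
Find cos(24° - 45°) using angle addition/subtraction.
cos(24° - 45°) = cos 24° cos 45° + sin 24° sin 45° = 0.9336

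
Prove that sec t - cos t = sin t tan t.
LHS = 1/cos t - cos t = (1 - cos²t)/cos t = sin²t/cos t = sin t · (sin t/cos t) = sin t tan t = RHS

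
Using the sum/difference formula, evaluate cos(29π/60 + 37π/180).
cos(29π/60 + 37π/180) = cos 29π/60 cos 37π/180 - sin 29π/60 sin 37π/180 = -0.5592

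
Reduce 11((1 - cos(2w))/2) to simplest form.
11((1 - cos(2w))/2) = 11(sin²w) (using Power reduction)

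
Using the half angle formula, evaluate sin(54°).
sin(54°) = √((1 - cos 108°)/2) = 0.809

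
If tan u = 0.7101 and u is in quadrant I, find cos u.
cos u = 0.8153 (using tan²u + 1 = sec²u)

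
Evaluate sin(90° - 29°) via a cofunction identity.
sin(90° - 29°) = cos(29°) = 0.8746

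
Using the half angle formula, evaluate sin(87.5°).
sin(87.5°) = √((1 - cos 175°)/2) = 0.999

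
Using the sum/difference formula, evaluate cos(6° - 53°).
cos(6° - 53°) = cos 6° cos 53° + sin 6° sin 53° = 0.682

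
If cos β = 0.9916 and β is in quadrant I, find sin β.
sin β = 0.1293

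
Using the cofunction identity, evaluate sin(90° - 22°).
sin(90° - 22°) = cos(22°) = 0.9272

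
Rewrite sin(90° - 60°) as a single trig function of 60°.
sin(90° - 60°) = cos(60°)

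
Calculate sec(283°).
sec(283°) = 4.445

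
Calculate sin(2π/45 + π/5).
sin(2π/45 + π/5) = sin 2π/45 cos π/5 + cos 2π/45 sin π/5 = 0.6947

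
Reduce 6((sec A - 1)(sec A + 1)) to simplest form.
6((sec A - 1)(sec A + 1)) = 6(tan²A) (using Diff. of squares)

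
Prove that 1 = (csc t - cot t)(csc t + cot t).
RHS = csc²t - cot²t = (1 + cot²t) - cot²t = 1 = LHS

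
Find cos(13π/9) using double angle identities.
cos(13π/9) = cos²13π/18 - sin²13π/18 = -0.1736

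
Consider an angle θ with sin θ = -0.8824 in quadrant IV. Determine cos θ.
cos θ = √(1 - sin²θ) = 0.4705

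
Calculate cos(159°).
cos(159°) = -0.9336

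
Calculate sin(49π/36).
sin(49π/36) = -0.9063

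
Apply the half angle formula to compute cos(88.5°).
cos(88.5°) = √((1 + cos 177°)/2) = 0.02618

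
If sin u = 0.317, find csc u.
csc u = 1/sin u = 3.155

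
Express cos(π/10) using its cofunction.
cos(π/10) = sin(π/2 - π/10) = sin(2π/5)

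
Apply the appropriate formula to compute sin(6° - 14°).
sin(6° - 14°) = sin 6° cos 14° - cos 6° sin 14° = -0.1392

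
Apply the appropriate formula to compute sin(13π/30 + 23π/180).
sin(13π/30 + 23π/180) = sin 13π/30 cos 23π/180 + cos 13π/30 sin 23π/180 = 0.9816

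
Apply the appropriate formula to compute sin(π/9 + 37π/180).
sin(π/9 + 37π/180) = sin π/9 cos 37π/180 + cos π/9 sin 37π/180 = 0.8387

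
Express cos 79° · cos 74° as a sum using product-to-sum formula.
cos 79° cos 74° = (1/2)[cos(79°-74°) + cos(79°+74°)]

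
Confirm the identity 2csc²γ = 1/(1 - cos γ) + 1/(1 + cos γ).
RHS = [(1 + cos γ) + (1 - cos γ)] / [(1 - cos γ)(1 + cos γ)] = 2/(1 - cos²γ) = 2/sin²γ = 2csc²γ = LHS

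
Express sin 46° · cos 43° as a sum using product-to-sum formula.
sin 46° cos 43° = (1/2)[sin(46°+43°) + sin(46°-43°)]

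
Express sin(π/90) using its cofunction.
sin(π/90) = cos(π/2 - π/90) = cos(22π/45)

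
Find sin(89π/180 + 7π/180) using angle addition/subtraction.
sin(89π/180 + 7π/180) = sin 89π/180 cos 7π/180 + cos 89π/180 sin 7π/180 = 0.9945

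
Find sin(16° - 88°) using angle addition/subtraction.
sin(16° - 88°) = sin 16° cos 88° - cos 16° sin 88° = -0.9511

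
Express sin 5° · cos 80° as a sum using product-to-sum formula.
sin 5° cos 80° = (1/2)[sin(5°+80°) + sin(5°-80°)]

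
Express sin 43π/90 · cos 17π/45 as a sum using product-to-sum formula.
sin 43π/90 cos 17π/45 = (1/2)[sin(43π/90+17π/45) + sin(43π/90-17π/45)]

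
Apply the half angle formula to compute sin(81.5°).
sin(81.5°) = √((1 - cos 163°)/2) = 0.989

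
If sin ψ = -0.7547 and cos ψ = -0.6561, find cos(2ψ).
cos(2ψ) = cos²ψ - sin²ψ = -0.1391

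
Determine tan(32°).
tan(32°) = 0.6249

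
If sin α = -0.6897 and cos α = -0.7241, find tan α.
tan α = sin α / cos α = 0.9525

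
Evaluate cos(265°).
cos(265°) = -0.08716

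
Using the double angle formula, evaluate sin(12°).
sin(12°) = 2 sin 6° cos 6° = 0.2079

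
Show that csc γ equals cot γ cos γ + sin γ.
RHS = cos²γ/sin γ + sin γ = (cos²γ + sin²γ)/sin γ = 1/sin γ = csc γ = LHS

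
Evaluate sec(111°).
sec(111°) = -2.79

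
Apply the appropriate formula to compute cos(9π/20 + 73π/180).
cos(9π/20 + 73π/180) = cos 9π/20 cos 73π/180 - sin 9π/20 sin 73π/180 = -0.8988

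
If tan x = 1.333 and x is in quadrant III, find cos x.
cos x = -0.6001 (using tan²x + 1 = sec²x)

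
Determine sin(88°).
sin(88°) = 0.9994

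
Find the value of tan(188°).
tan(188°) = 0.1405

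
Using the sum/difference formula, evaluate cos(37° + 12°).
cos(37° + 12°) = cos 37° cos 12° - sin 37° sin 12° = 0.6561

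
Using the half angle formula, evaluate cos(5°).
cos(5°) = √((1 + cos 10°)/2) = 0.9962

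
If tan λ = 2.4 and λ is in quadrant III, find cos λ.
cos λ = -0.3846 (using tan²λ + 1 = sec²λ)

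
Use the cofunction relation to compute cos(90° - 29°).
cos(90° - 29°) = sin(29°) = 0.4848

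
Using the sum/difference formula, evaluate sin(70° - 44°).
sin(70° - 44°) = sin 70° cos 44° - cos 70° sin 44° = 0.4384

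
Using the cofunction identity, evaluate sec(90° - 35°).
sec(90° - 35°) = csc(35°) = 1.743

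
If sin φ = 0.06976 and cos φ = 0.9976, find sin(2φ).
sin(2φ) = 2 sin φ cos φ = 0.1392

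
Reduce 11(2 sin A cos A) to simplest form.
11(2 sin A cos A) = 11(sin(2A)) (using Double angle)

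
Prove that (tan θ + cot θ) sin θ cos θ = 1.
LHS = (sin θ/cos θ + cos θ/sin θ) sin θ cos θ = ((sin²θ + cos²θ)/(sin θ cos θ)) · sin θ cos θ = sin²θ + cos²θ = 1 = RHS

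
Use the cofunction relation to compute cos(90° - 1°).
cos(90° - 1°) = sin(1°) = 0.01745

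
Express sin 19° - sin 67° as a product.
sin 19° - sin 67° = 2 cos(43°) sin(-24°)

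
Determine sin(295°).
sin(295°) = -0.9063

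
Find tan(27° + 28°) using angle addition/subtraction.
tan(27° + 28°) = (tan 27° + tan 28°)/(1 - tan 27° tan 28°) = 1.428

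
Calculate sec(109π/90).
sec(109π/90) = -1.269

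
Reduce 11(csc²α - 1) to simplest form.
11(csc²α - 1) = 11(cot²α) (using Pythagorean identity)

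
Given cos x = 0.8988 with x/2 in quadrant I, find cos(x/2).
cos(x/2) = ±√((1 + cos x)/2); positive since x/2 ∈ QI, so cos(x/2) = 0.9744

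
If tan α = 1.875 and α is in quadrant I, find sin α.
sin α = 0.8824 (using tan²α + 1 = sec²α)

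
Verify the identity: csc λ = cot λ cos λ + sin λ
RHS = cos²λ/sin λ + sin λ = (cos²λ + sin²λ)/sin λ = 1/sin λ = csc λ = LHS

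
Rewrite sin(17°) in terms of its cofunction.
sin(17°) = cos(90° - 17°) = cos(73°)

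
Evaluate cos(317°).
cos(317°) = 0.7314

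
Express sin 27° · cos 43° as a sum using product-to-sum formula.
sin 27° cos 43° = (1/2)[sin(27°+43°) + sin(27°-43°)]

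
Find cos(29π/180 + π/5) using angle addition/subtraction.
cos(29π/180 + π/5) = cos 29π/180 cos π/5 - sin 29π/180 sin π/5 = 0.4226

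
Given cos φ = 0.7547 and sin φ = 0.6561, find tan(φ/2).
tan(φ/2) = sin φ / (1 + cos φ) = 0.3739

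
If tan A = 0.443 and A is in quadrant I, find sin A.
sin A = 0.405 (using tan²A + 1 = sec²A)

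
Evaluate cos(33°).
cos(33°) = 0.8387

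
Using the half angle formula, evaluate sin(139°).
sin(139°) = √((1 - cos 278°)/2) = 0.6561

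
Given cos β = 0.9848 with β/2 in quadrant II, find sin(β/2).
sin(β/2) = ±√((1 - cos β)/2); positive since β/2 ∈ QII, so sin(β/2) = 0.08718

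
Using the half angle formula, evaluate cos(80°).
cos(80°) = √((1 + cos 160°)/2) = 0.1736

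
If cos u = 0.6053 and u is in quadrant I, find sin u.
sin u = 0.796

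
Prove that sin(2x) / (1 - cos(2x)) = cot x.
LHS = 2 sin x cos x / (2sin²x) = cos x/sin x = cot x = RHS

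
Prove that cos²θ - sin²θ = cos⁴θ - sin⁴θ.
RHS = (cos²θ - sin²θ)(cos²θ + sin²θ) = (cos²θ - sin²θ) · 1 = cos²θ - sin²θ = LHS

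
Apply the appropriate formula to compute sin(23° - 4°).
sin(23° - 4°) = sin 23° cos 4° - cos 23° sin 4° = 0.3256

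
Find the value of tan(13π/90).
tan(13π/90) = 0.4877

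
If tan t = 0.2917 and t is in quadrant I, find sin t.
sin t = 0.28 (using tan²t + 1 = sec²t)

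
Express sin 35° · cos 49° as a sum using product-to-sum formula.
sin 35° cos 49° = (1/2)[sin(35°+49°) + sin(35°-49°)]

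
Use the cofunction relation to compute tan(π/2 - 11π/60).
tan(π/2 - 11π/60) = cot(11π/60) = 1.54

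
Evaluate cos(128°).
cos(128°) = -0.6157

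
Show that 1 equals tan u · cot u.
RHS = (sin u/cos u) · (cos u/sin u) = 1 = LHS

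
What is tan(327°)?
tan(327°) = -0.6494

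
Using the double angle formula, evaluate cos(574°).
cos(574°) = cos²287° - sin²287° = -0.829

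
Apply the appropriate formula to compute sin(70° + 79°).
sin(70° + 79°) = sin 70° cos 79° + cos 70° sin 79° = 0.515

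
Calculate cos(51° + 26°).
cos(51° + 26°) = cos 51° cos 26° - sin 51° sin 26° = 0.225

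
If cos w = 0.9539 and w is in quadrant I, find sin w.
sin w = 0.3001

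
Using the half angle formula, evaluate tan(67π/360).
tan(67π/360) = sin 67π/180 / (1 + cos 67π/180) = 0.6619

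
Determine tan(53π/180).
tan(53π/180) = 1.327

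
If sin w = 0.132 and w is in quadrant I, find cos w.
cos w = 0.9912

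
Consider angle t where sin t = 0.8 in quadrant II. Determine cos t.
cos t = ±√(1 - sin²t) = -0.6 (negative in QII)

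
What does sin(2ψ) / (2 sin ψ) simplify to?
sin(2ψ) / (2 sin ψ) = cos ψ (using Double angle)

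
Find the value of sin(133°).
sin(133°) = 0.7314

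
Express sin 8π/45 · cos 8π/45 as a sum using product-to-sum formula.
sin 8π/45 cos 8π/45 = (1/2)[sin(8π/45+8π/45) + sin(8π/45-8π/45)]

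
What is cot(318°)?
cot(318°) = -1.111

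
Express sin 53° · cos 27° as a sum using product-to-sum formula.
sin 53° cos 27° = (1/2)[sin(53°+27°) + sin(53°-27°)]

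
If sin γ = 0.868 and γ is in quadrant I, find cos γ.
cos γ = 0.4966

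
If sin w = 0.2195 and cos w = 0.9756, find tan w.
tan w = sin w / cos w = 0.225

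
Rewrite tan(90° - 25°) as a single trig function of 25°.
tan(90° - 25°) = cot(25°)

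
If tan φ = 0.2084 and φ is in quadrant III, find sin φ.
sin φ = -0.204 (using tan²φ + 1 = sec²φ)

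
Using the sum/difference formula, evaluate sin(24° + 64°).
sin(24° + 64°) = sin 24° cos 64° + cos 24° sin 64° = 0.9994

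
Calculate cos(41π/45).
cos(41π/45) = -0.9613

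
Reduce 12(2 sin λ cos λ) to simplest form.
12(2 sin λ cos λ) = 12(sin(2λ)) (using Double angle)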